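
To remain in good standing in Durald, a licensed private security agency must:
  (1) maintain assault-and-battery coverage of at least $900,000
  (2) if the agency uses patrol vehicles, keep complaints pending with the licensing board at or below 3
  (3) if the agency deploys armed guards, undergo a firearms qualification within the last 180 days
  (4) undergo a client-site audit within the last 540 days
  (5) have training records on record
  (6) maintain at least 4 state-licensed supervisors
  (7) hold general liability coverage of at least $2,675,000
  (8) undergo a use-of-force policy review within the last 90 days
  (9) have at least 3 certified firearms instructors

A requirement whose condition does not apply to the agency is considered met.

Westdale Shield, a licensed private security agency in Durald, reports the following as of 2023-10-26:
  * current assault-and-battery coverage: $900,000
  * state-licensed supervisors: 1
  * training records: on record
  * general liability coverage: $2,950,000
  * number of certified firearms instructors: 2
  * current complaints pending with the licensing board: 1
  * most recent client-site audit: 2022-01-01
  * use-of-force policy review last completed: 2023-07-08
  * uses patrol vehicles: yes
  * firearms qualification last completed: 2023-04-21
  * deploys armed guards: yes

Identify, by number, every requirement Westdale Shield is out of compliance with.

3, 4, 6, 8, 9

1. assault-and-battery coverage $900,000 ≥ $900,000 → met
2. condition 'uses patrol vehicles' holds; complaints pending with the licensing board 1 ≤ 3 → met
3. condition 'deploys armed guards' holds; firearms qualification 188 days ago vs limit 180 → not met
4. client-site audit 663 days ago vs limit 540 → not met
5. training records present → met
6. state-licensed supervisors 1 < 4 → not met
7. general liability coverage $2,950,000 ≥ $2,675,000 → met
8. use-of-force policy review 110 days ago vs limit 90 → not met
9. certified firearms instructors 2 < 3 → not met
Not met: 3, 4, 6, 8, 9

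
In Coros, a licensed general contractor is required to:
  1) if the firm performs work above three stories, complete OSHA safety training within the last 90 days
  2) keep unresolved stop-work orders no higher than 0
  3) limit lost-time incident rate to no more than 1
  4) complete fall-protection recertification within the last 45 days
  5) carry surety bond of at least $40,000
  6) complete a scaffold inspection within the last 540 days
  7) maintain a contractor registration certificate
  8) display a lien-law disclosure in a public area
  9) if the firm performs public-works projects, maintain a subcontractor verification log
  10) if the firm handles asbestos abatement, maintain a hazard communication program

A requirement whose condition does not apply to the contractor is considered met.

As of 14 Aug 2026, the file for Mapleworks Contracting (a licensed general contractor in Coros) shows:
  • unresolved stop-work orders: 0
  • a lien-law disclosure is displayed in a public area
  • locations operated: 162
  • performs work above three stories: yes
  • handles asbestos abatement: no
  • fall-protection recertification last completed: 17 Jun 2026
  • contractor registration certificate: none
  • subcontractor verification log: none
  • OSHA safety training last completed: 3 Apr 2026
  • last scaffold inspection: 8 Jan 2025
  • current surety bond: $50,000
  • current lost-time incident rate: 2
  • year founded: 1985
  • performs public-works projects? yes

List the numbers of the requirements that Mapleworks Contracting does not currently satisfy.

1, 3, 4, 6, 7, 9

1. condition 'performs work above three stories' holds; OSHA safety training 133 days ago vs limit 90 → not met
2. unresolved stop-work orders 0 ≤ 0 → met
3. lost-time incident rate 2 > 1 → not met
4. fall-protection recertification 58 days ago vs limit 45 → not met
5. surety bond $50,000 ≥ $40,000 → met
6. scaffold inspection 583 days ago vs limit 540 → not met
7. contractor registration certificate absent → not met
8. lien-law disclosure present → met
9. condition 'performs public-works projects' holds; subcontractor verification log absent → not met
10. condition 'handles asbestos abatement' does not hold → requirement n/a → met
Not met: 1, 3, 4, 6, 7, 9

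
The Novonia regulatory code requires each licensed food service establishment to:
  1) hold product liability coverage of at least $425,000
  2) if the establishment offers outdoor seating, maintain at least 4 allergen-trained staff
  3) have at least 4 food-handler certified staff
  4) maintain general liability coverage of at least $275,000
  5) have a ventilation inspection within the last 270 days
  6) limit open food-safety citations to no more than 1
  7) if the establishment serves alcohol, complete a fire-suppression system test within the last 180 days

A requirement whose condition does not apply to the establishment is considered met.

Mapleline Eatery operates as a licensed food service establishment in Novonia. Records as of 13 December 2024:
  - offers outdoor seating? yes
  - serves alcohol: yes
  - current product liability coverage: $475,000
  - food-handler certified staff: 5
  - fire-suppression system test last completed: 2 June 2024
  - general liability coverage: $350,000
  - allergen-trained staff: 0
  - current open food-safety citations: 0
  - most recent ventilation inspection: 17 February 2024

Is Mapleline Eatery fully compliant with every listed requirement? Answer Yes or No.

No

1. product liability coverage $475,000 ≥ $425,000 → met
2. condition 'offers outdoor seating' holds; allergen-trained staff 0 < 4 → not met
3. food-handler certified staff 5 ≥ 4 → met
4. general liability coverage $350,000 ≥ $275,000 → met
5. ventilation inspection 300 days ago vs limit 270 → not met
6. open food-safety citations 0 ≤ 1 → met
7. condition 'serves alcohol' holds; fire-suppression system test 194 days ago vs limit 180 → not met
Not met: 2, 5, 7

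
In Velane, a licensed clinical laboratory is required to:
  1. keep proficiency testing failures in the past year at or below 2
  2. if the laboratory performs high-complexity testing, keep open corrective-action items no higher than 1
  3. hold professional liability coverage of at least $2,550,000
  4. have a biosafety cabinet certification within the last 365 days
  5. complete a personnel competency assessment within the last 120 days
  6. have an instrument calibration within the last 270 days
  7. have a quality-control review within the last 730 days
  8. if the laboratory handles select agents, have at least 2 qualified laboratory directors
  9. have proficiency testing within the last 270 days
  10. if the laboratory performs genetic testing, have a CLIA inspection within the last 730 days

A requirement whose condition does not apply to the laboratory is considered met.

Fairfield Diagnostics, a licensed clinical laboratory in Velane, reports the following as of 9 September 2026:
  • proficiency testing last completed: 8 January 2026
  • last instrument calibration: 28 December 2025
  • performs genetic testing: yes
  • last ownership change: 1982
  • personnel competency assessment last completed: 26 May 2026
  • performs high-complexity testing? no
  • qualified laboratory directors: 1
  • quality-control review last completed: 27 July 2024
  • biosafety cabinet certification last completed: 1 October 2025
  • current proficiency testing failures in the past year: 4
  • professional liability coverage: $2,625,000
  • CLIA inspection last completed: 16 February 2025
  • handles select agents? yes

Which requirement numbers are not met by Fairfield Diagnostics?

1, 7, 8

1. proficiency testing failures in the past year 4 > 2 → not met
2. condition 'performs high-complexity testing' does not hold → requirement n/a → met
3. professional liability coverage $2,625,000 ≥ $2,550,000 → met
4. biosafety cabinet certification 343 days ago vs limit 365 → met
5. personnel competency assessment 106 days ago vs limit 120 → met
6. instrument calibration 255 days ago vs limit 270 → met
7. quality-control review 774 days ago vs limit 730 → not met
8. condition 'handles select agents' holds; qualified laboratory directors 1 < 2 → not met
9. proficiency testing 244 days ago vs limit 270 → met
10. condition 'performs genetic testing' holds; CLIA inspection 570 days ago vs limit 730 → met
Not met: 1, 7, 8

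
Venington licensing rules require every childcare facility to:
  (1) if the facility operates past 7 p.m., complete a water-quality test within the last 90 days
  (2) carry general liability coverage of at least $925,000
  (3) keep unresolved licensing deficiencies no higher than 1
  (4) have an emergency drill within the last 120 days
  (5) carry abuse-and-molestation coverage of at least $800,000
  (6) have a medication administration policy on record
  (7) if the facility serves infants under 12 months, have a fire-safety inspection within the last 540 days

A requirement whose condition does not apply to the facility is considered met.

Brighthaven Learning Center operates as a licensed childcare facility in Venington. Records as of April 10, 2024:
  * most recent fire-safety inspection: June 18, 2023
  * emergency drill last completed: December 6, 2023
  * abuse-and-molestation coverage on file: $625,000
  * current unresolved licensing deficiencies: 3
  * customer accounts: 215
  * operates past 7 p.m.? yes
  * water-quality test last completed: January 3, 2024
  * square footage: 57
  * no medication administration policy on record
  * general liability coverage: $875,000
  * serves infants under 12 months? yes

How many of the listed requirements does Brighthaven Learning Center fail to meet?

6

1. condition 'operates past 7 p.m.' holds; water-quality test 98 days ago vs limit 90 → not met
2. general liability coverage $875,000 < $925,000 → not met
3. unresolved licensing deficiencies 3 > 1 → not met
4. emergency drill 126 days ago vs limit 120 → not met
5. abuse-and-molestation coverage $625,000 < $800,000 → not met
6. medication administration policy absent → not met
7. condition 'serves infants under 12 months' holds; fire-safety inspection 297 days ago vs limit 540 → met
Not met: 6 of 7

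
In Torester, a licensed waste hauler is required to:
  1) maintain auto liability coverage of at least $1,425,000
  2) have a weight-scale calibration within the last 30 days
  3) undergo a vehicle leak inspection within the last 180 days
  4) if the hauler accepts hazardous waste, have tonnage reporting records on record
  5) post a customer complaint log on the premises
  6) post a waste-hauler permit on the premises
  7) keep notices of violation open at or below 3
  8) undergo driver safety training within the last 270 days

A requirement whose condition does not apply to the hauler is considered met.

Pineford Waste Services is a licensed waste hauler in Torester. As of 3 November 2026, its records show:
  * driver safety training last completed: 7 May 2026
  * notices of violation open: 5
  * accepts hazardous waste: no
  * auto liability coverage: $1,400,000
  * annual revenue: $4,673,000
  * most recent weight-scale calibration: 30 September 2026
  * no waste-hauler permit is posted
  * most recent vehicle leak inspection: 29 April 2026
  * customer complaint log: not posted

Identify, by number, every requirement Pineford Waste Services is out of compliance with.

1, 2, 3, 5, 6, 7

1. auto liability coverage $1,400,000 < $1,425,000 → not met
2. weight-scale calibration 34 days ago vs limit 30 → not met
3. vehicle leak inspection 188 days ago vs limit 180 → not met
4. condition 'accepts hazardous waste' does not hold → requirement n/a → met
5. customer complaint log absent → not met
6. waste-hauler permit absent → not met
7. notices of violation open 5 > 3 → not met
8. driver safety training 180 days ago vs limit 270 → met
Not met: 1, 2, 3, 5, 6, 7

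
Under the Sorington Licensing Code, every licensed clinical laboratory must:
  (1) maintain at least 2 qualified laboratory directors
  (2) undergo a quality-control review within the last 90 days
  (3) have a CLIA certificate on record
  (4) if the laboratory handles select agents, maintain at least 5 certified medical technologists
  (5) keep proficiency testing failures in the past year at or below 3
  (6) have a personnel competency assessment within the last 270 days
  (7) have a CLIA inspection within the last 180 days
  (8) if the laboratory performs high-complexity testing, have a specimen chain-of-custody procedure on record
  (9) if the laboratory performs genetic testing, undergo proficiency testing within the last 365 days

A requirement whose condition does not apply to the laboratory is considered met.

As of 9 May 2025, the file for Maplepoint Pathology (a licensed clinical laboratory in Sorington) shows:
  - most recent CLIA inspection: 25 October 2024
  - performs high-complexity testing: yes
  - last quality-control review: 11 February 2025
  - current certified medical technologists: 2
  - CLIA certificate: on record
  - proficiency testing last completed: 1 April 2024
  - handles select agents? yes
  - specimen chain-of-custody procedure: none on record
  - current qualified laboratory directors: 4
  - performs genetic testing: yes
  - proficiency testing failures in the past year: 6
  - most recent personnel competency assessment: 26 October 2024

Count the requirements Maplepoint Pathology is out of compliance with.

5

1. qualified laboratory directors 4 ≥ 2 → met
2. quality-control review 87 days ago vs limit 90 → met
3. CLIA certificate present → met
4. condition 'handles select agents' holds; certified medical technologists 2 < 5 → not met
5. proficiency testing failures in the past year 6 > 3 → not met
6. personnel competency assessment 195 days ago vs limit 270 → met
7. CLIA inspection 196 days ago vs limit 180 → not met
8. condition 'performs high-complexity testing' holds; specimen chain-of-custody procedure absent → not met
9. condition 'performs genetic testing' holds; proficiency testing 403 days ago vs limit 365 → not met
Not met: 5 of 9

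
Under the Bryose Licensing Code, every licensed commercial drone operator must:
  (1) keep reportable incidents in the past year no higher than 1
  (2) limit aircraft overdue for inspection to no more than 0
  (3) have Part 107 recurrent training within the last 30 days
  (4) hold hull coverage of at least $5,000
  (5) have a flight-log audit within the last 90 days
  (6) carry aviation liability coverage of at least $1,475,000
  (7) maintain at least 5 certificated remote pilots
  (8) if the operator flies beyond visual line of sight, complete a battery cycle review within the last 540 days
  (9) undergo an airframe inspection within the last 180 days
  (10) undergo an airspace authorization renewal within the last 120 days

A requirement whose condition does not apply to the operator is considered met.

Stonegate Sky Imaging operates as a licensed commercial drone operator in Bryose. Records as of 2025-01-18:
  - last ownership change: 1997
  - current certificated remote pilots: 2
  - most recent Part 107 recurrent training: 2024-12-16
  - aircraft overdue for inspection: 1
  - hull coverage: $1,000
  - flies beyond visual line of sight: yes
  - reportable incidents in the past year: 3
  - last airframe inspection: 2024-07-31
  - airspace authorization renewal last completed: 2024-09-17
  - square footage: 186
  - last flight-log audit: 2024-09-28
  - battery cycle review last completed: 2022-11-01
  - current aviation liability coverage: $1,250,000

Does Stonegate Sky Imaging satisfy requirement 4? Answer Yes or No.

No

4. hull coverage $1,000 < $5,000 → not met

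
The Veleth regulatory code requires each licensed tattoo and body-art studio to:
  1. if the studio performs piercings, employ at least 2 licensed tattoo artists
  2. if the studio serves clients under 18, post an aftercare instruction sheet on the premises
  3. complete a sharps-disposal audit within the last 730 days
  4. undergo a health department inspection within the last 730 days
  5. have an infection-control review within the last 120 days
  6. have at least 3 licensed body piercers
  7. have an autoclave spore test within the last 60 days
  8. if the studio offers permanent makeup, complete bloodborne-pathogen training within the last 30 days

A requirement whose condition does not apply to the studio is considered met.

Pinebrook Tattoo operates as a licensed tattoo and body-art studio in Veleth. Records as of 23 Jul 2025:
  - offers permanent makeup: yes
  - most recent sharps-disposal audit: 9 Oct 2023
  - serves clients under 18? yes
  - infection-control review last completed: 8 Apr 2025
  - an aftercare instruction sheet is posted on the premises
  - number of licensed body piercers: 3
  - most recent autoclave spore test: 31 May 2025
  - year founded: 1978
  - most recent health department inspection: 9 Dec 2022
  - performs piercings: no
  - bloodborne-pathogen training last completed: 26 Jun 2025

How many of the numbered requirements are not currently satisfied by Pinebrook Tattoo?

1

1. condition 'performs piercings' does not hold → requirement n/a → met
2. condition 'serves clients under 18' holds; aftercare instruction sheet present → met
3. sharps-disposal audit 653 days ago vs limit 730 → met
4. health department inspection 957 days ago vs limit 730 → not met
5. infection-control review 106 days ago vs limit 120 → met
6. licensed body piercers 3 ≥ 3 → met
7. autoclave spore test 53 days ago vs limit 60 → met
8. condition 'offers permanent makeup' holds; bloodborne-pathogen training 27 days ago vs limit 30 → met
Not met: 1 of 8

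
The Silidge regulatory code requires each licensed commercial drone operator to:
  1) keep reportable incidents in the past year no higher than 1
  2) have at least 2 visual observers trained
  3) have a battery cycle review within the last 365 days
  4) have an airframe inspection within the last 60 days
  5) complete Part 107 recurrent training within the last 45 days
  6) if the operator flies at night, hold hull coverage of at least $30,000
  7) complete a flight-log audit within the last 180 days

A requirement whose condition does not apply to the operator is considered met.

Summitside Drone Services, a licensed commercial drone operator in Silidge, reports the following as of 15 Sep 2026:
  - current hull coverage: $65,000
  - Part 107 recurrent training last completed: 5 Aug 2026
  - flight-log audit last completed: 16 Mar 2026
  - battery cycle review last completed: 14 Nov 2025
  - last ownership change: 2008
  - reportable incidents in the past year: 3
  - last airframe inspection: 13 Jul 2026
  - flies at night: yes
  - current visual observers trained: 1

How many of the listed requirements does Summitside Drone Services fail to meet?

4

1. reportable incidents in the past year 3 > 1 → not met
2. visual observers trained 1 < 2 → not met
3. battery cycle review 305 days ago vs limit 365 → met
4. airframe inspection 64 days ago vs limit 60 → not met
5. Part 107 recurrent training 41 days ago vs limit 45 → met
6. condition 'flies at night' holds; hull coverage $65,000 ≥ $30,000 → met
7. flight-log audit 183 days ago vs limit 180 → not met
Not met: 4 of 7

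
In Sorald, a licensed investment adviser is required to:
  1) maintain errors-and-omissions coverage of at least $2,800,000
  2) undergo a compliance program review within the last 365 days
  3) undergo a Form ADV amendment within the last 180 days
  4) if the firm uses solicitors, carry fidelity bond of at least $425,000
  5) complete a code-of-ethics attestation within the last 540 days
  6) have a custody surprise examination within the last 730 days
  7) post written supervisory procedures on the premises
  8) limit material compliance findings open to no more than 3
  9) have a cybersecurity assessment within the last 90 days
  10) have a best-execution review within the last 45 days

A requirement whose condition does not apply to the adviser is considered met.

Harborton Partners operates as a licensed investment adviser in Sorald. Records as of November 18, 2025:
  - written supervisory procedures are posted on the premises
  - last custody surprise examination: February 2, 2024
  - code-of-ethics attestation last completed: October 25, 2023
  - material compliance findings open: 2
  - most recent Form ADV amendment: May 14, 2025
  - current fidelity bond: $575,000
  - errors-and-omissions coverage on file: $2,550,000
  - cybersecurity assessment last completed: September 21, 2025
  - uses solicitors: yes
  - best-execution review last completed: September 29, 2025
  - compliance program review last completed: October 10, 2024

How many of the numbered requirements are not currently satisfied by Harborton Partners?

1. errors-and-omissions coverage $2,550,000 < $2,800,000 → not met
2. compliance program review 404 days ago vs limit 365 → not met
3. Form ADV amendment 188 days ago vs limit 180 → not met
4. condition 'uses solicitors' holds; fidelity bond $575,000 ≥ $425,000 → met
5. code-of-ethics attestation 755 days ago vs limit 540 → not met
6. custody surprise examination 655 days ago vs limit 730 → met
7. written supervisory procedures present → met
8. material compliance findings open 2 ≤ 3 → met
9. cybersecurity assessment 58 days ago vs limit 90 → met
10. best-execution review 50 days ago vs limit 45 → not met
Not met: 5 of 10

5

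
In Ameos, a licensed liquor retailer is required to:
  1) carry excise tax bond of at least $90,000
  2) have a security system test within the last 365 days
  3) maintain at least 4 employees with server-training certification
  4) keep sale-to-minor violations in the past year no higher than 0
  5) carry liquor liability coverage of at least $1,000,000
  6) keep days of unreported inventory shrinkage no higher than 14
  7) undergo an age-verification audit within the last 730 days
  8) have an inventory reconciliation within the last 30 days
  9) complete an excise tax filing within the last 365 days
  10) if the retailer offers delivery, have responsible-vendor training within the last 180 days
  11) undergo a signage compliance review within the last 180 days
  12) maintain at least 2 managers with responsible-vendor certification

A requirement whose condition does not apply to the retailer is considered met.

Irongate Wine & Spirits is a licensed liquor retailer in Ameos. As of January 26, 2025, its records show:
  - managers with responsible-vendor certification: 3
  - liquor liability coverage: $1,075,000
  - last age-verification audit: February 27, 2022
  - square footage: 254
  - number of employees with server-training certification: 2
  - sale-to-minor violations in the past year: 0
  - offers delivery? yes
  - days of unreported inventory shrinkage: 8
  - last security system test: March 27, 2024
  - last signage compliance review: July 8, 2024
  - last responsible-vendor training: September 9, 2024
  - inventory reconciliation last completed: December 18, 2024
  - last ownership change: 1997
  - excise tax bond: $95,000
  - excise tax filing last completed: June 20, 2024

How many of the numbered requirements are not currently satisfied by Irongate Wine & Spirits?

4

1. excise tax bond $95,000 ≥ $90,000 → met
2. security system test 305 days ago vs limit 365 → met
3. employees with server-training certification 2 < 4 → not met
4. sale-to-minor violations in the past year 0 ≤ 0 → met
5. liquor liability coverage $1,075,000 ≥ $1,000,000 → met
6. days of unreported inventory shrinkage 8 ≤ 14 → met
7. age-verification audit 1064 days ago vs limit 730 → not met
8. inventory reconciliation 39 days ago vs limit 30 → not met
9. excise tax filing 220 days ago vs limit 365 → met
10. condition 'offers delivery' holds; responsible-vendor training 139 days ago vs limit 180 → met
11. signage compliance review 202 days ago vs limit 180 → not met
12. managers with responsible-vendor certification 3 ≥ 2 → met
Not met: 4 of 12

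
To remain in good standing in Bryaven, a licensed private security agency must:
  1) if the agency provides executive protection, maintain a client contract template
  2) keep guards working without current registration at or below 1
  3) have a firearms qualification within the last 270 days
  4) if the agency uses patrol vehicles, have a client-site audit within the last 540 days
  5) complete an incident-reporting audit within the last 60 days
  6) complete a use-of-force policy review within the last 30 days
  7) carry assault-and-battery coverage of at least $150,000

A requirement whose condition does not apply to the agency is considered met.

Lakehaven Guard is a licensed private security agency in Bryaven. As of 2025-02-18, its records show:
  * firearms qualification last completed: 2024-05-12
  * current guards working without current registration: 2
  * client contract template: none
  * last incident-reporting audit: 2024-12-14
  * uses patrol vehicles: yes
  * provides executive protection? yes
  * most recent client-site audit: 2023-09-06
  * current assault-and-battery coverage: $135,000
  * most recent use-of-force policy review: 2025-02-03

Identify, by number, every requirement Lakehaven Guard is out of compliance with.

1. condition 'provides executive protection' holds; client contract template absent → not met
2. guards working without current registration 2 > 1 → not met
3. firearms qualification 282 days ago vs limit 270 → not met
4. condition 'uses patrol vehicles' holds; client-site audit 531 days ago vs limit 540 → met
5. incident-reporting audit 66 days ago vs limit 60 → not met
6. use-of-force policy review 15 days ago vs limit 30 → met
7. assault-and-battery coverage $135,000 < $150,000 → not met
Not met: 1, 2, 3, 5, 7

1, 2, 3, 5, 7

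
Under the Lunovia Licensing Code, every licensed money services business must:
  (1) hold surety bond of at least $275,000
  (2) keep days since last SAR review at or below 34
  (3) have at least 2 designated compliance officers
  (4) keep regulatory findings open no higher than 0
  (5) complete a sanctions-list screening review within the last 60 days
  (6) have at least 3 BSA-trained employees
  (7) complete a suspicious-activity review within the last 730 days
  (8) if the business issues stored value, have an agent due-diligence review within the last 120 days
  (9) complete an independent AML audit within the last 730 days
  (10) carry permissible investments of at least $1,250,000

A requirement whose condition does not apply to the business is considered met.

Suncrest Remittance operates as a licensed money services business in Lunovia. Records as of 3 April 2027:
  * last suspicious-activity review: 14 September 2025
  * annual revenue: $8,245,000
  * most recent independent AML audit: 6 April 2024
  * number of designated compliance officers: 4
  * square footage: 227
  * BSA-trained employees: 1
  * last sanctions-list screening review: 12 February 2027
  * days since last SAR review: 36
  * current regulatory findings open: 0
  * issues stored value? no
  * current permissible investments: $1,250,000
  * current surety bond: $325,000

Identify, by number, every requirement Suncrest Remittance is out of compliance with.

2, 6, 9

1. surety bond $325,000 ≥ $275,000 → met
2. days since last SAR review 36 > 34 → not met
3. designated compliance officers 4 ≥ 2 → met
4. regulatory findings open 0 ≤ 0 → met
5. sanctions-list screening review 50 days ago vs limit 60 → met
6. BSA-trained employees 1 < 3 → not met
7. suspicious-activity review 566 days ago vs limit 730 → met
8. condition 'issues stored value' does not hold → requirement n/a → met
9. independent AML audit 1092 days ago vs limit 730 → not met
10. permissible investments $1,250,000 ≥ $1,250,000 → met
Not met: 2, 6, 9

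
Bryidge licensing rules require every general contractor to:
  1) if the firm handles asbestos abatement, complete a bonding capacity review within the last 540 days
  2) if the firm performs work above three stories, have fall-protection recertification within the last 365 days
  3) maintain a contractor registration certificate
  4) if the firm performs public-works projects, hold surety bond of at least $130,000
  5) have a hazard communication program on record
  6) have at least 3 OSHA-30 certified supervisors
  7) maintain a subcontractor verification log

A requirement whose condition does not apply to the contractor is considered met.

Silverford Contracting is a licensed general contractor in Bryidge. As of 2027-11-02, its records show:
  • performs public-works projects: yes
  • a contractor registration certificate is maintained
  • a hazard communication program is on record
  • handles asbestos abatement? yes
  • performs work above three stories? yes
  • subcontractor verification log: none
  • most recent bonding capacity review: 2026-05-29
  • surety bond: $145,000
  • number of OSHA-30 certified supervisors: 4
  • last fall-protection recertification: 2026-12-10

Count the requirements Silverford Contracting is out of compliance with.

1. condition 'handles asbestos abatement' holds; bonding capacity review 522 days ago vs limit 540 → met
2. condition 'performs work above three stories' holds; fall-protection recertification 327 days ago vs limit 365 → met
3. contractor registration certificate present → met
4. condition 'performs public-works projects' holds; surety bond $145,000 ≥ $130,000 → met
5. hazard communication program present → met
6. OSHA-30 certified supervisors 4 ≥ 3 → met
7. subcontractor verification log absent → not met
Not met: 1 of 7

1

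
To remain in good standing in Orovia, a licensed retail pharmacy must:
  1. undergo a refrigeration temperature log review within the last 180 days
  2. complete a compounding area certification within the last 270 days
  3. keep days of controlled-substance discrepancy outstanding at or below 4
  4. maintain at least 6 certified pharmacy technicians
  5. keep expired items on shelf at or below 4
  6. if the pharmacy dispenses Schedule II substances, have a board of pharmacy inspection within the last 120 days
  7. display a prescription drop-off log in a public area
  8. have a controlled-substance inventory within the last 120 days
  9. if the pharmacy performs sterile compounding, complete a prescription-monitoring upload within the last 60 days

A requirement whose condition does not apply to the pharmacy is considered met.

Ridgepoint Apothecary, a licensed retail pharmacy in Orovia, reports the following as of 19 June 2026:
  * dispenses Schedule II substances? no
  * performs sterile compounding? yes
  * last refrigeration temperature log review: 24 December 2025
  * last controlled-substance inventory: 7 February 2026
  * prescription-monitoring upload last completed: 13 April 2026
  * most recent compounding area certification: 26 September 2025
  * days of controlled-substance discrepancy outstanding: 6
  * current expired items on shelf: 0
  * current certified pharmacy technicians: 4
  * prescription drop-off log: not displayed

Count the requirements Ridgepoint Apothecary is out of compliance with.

5

1. refrigeration temperature log review 177 days ago vs limit 180 → met
2. compounding area certification 266 days ago vs limit 270 → met
3. days of controlled-substance discrepancy outstanding 6 > 4 → not met
4. certified pharmacy technicians 4 < 6 → not met
5. expired items on shelf 0 ≤ 4 → met
6. condition 'dispenses Schedule II substances' does not hold → requirement n/a → met
7. prescription drop-off log absent → not met
8. controlled-substance inventory 132 days ago vs limit 120 → not met
9. condition 'performs sterile compounding' holds; prescription-monitoring upload 67 days ago vs limit 60 → not met
Not met: 5 of 9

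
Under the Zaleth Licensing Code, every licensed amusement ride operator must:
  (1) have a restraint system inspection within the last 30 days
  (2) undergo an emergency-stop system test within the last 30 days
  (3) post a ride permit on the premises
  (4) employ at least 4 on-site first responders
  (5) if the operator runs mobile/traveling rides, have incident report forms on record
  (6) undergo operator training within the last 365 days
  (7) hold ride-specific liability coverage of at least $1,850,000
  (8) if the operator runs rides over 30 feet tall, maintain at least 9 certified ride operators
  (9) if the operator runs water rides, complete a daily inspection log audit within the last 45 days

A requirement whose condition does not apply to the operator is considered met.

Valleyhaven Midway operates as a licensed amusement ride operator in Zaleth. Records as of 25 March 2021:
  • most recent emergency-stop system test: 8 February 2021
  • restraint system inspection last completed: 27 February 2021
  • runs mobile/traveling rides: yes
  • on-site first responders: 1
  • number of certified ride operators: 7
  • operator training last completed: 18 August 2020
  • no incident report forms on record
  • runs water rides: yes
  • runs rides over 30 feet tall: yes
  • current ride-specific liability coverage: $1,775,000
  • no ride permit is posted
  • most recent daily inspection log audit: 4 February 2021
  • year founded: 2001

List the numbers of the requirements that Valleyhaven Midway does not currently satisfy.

2, 3, 4, 5, 7, 8, 9

1. restraint system inspection 26 days ago vs limit 30 → met
2. emergency-stop system test 45 days ago vs limit 30 → not met
3. ride permit absent → not met
4. on-site first responders 1 < 4 → not met
5. condition 'runs mobile/traveling rides' holds; incident report forms absent → not met
6. operator training 219 days ago vs limit 365 → met
7. ride-specific liability coverage $1,775,000 < $1,850,000 → not met
8. condition 'runs rides over 30 feet tall' holds; certified ride operators 7 < 9 → not met
9. condition 'runs water rides' holds; daily inspection log audit 49 days ago vs limit 45 → not met
Not met: 2, 3, 4, 5, 7, 8, 9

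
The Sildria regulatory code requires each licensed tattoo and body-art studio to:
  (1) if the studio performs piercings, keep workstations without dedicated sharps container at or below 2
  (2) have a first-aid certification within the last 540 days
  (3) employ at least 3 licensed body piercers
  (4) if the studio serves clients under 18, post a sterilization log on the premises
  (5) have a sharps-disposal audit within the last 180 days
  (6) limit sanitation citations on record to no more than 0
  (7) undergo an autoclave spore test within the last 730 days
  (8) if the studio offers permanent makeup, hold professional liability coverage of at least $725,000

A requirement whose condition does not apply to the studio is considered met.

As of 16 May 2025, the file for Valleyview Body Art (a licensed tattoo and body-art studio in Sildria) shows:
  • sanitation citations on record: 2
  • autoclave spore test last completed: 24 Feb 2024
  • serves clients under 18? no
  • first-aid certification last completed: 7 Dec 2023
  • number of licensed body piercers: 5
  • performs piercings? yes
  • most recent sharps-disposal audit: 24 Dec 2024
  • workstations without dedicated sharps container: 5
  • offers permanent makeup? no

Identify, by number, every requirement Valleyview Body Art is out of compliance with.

1, 6

1. condition 'performs piercings' holds; workstations without dedicated sharps container 5 > 2 → not met
2. first-aid certification 526 days ago vs limit 540 → met
3. licensed body piercers 5 ≥ 3 → met
4. condition 'serves clients under 18' does not hold → requirement n/a → met
5. sharps-disposal audit 143 days ago vs limit 180 → met
6. sanitation citations on record 2 > 0 → not met
7. autoclave spore test 447 days ago vs limit 730 → met
8. condition 'offers permanent makeup' does not hold → requirement n/a → met
Not met: 1, 6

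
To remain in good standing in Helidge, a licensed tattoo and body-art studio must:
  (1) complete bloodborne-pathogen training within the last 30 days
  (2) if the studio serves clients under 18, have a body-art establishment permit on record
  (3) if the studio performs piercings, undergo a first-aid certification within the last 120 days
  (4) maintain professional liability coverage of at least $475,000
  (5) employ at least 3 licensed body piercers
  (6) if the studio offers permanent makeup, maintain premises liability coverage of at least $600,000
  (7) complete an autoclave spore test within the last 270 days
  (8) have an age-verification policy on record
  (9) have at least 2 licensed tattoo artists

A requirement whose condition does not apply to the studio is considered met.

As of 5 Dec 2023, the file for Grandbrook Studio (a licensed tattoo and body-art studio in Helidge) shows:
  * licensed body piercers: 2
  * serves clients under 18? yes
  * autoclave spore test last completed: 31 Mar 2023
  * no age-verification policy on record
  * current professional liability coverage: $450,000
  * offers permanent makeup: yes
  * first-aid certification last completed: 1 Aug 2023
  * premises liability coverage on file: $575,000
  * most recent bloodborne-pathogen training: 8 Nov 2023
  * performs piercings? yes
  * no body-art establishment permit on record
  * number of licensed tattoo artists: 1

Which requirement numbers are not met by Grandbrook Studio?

1. bloodborne-pathogen training 27 days ago vs limit 30 → met
2. condition 'serves clients under 18' holds; body-art establishment permit absent → not met
3. condition 'performs piercings' holds; first-aid certification 126 days ago vs limit 120 → not met
4. professional liability coverage $450,000 < $475,000 → not met
5. licensed body piercers 2 < 3 → not met
6. condition 'offers permanent makeup' holds; premises liability coverage $575,000 < $600,000 → not met
7. autoclave spore test 249 days ago vs limit 270 → met
8. age-verification policy absent → not met
9. licensed tattoo artists 1 < 2 → not met
Not met: 2, 3, 4, 5, 6, 8, 9

2, 3, 4, 5, 6, 8, 9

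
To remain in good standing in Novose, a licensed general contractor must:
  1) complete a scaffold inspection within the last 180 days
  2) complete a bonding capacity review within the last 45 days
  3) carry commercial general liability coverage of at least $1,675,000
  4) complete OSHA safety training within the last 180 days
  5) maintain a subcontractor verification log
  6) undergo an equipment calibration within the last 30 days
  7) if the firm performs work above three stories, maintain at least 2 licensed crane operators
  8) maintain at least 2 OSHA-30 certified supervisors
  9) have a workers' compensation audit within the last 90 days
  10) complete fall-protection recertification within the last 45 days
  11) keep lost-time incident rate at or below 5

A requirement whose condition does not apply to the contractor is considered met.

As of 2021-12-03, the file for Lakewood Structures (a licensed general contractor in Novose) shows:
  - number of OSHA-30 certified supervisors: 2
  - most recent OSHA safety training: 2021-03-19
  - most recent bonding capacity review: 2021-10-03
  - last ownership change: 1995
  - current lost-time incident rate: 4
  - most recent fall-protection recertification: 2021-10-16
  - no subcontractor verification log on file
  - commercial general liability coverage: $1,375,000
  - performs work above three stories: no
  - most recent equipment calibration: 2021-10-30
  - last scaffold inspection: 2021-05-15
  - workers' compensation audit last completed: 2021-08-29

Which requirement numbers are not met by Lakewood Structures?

1. scaffold inspection 202 days ago vs limit 180 → not met
2. bonding capacity review 61 days ago vs limit 45 → not met
3. commercial general liability coverage $1,375,000 < $1,675,000 → not met
4. OSHA safety training 259 days ago vs limit 180 → not met
5. subcontractor verification log absent → not met
6. equipment calibration 34 days ago vs limit 30 → not met
7. condition 'performs work above three stories' does not hold → requirement n/a → met
8. OSHA-30 certified supervisors 2 ≥ 2 → met
9. workers' compensation audit 96 days ago vs limit 90 → not met
10. fall-protection recertification 48 days ago vs limit 45 → not met
11. lost-time incident rate 4 ≤ 5 → met
Not met: 1, 2, 3, 4, 5, 6, 9, 10

1, 2, 3, 4, 5, 6, 9, 10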